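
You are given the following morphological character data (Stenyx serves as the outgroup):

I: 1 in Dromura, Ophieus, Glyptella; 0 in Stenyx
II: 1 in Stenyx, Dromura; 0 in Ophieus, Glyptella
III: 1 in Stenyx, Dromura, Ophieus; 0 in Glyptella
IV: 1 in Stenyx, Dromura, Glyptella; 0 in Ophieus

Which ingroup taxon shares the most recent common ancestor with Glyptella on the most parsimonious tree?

Character polarity is set by the outgroup: the derived state is whichever differs from the outgroup's state, so for II, III, IV the derived state is '0', and for the remaining characters it is '1'.
I (derived state '1') is shared by all ingroup taxa — unites the whole ingroup.
Only Glyptella and Ophieus show the derived state '0' for II, supporting them as a clade.
III (derived state '0') is unique to Glyptella (autapomorphy; uninformative for grouping).
IV (derived state '0') is unique to Ophieus (autapomorphy; uninformative for grouping).
Most parsimonious ingroup topology: ((Ophieus,Glyptella),Dromura).
Glyptella and Ophieus form a cherry on this tree, so they are sister taxa.

Ophieus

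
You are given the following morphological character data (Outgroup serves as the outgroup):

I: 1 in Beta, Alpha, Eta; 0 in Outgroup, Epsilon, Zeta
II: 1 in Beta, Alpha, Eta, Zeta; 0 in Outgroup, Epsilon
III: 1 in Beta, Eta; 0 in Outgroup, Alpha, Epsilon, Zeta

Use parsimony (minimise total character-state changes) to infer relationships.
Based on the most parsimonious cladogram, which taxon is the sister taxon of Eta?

The outgroup has state '0' for every character, so '1' is the derived state throughout.
I (derived state '1') is shared by Alpha, Beta, and Eta — a synapomorphy uniting that clade.
Only Alpha, Beta, Eta, and Zeta show the derived state '1' for II, supporting them as a clade.
Only Beta and Eta show the derived state '1' for III, supporting them as a clade.
Most parsimonious ingroup topology: ((((Beta,Eta),Alpha),Zeta),Epsilon).
Eta and Beta form a cherry on this tree, so they are sister taxa.

Beta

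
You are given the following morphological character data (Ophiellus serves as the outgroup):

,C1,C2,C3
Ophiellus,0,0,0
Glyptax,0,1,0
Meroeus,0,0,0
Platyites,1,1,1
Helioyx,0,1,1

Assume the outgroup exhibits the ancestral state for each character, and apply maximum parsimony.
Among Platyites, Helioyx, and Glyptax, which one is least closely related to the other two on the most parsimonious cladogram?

The outgroup has state '0' for every character, so '1' is the derived state throughout.
C1: derived state '1' in Platyites only — an autapomorphy, so it tells us nothing about relationships among taxa.
Only Glyptax, Helioyx, and Platyites show the derived state '1' for C2, supporting them as a clade.
Only Helioyx and Platyites show the derived state '1' for C3, supporting them as a clade.
Most parsimonious ingroup topology: ((Glyptax,(Platyites,Helioyx)),Meroeus).
Platyites and Helioyx share a more recent common ancestor with each other than either does with Glyptax, so Glyptax is the least closely related of the three.

Glyptax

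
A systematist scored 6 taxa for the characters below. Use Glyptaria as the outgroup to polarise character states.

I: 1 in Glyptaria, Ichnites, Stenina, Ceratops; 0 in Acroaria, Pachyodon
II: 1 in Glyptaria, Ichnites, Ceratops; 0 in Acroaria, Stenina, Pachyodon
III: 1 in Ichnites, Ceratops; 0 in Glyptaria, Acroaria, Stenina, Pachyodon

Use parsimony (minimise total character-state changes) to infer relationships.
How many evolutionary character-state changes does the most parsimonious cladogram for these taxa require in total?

3

Character polarity is set by the outgroup: the derived state is whichever differs from the outgroup's state, so for I, II the derived state is '0', and for the remaining characters it is '1'.
Only Acroaria and Pachyodon show the derived state '0' for I, supporting them as a clade.
II (derived state '0') is shared by Acroaria, Pachyodon, and Stenina — a synapomorphy uniting that clade.
Only Ceratops and Ichnites show the derived state '1' for III, supporting them as a clade.
Most parsimonious ingroup topology: (((Acroaria,Pachyodon),Stenina),(Ichnites,Ceratops)).
Changes per character on this tree: I: 1; II: 1; III: 1.
Total = 3.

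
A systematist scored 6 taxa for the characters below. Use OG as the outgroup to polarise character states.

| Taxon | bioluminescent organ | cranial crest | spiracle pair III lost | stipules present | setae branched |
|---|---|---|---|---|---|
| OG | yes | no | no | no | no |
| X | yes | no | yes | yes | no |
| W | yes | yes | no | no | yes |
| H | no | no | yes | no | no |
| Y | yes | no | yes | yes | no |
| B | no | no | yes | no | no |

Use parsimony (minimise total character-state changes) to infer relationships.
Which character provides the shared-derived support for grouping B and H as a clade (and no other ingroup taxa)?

bioluminescent organ

Character polarity is set by the outgroup: the derived state is whichever differs from the outgroup's state, so for bioluminescent organ the derived state is 'no', and for the remaining characters it is 'yes'.
bioluminescent organ (derived state 'no') is shared by B and H — a synapomorphy uniting that clade.
cranial crest: derived state 'yes' in W only — an autapomorphy, so it tells us nothing about relationships among taxa.
Only B, H, X, and Y show the derived state 'yes' for spiracle pair III lost, supporting them as a clade.
stipules present: derived state 'yes' in X and Y only — synapomorphy for {X, Y}.
setae branched (derived state 'yes') is unique to W (autapomorphy; uninformative for grouping).
Most parsimonious ingroup topology: (((X,Y),(H,B)),W).
The clade {B, H} is supported by bioluminescent organ: its derived state 'no' occurs in exactly those taxa and in no other taxon (including the outgroup).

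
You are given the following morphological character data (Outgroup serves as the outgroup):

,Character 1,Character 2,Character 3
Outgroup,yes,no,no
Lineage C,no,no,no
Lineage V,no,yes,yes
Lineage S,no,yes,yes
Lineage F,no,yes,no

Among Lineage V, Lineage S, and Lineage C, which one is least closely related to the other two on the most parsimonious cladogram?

Lineage C

Character polarity is set by the outgroup: the derived state is whichever differs from the outgroup's state, so for Character 1 the derived state is 'no', and for the remaining characters it is 'yes'.
All ingroup taxa share the derived state 'no' for Character 1; it defines the ingroup but does not resolve relationships within it.
Only Lineage F, Lineage S, and Lineage V show the derived state 'yes' for Character 2, supporting them as a clade.
Only Lineage S and Lineage V show the derived state 'yes' for Character 3, supporting them as a clade.
Most parsimonious ingroup topology: (Lineage C,((Lineage V,Lineage S),Lineage F)).
Lineage V and Lineage S share a more recent common ancestor with each other than either does with Lineage C, so Lineage C is the least closely related of the three.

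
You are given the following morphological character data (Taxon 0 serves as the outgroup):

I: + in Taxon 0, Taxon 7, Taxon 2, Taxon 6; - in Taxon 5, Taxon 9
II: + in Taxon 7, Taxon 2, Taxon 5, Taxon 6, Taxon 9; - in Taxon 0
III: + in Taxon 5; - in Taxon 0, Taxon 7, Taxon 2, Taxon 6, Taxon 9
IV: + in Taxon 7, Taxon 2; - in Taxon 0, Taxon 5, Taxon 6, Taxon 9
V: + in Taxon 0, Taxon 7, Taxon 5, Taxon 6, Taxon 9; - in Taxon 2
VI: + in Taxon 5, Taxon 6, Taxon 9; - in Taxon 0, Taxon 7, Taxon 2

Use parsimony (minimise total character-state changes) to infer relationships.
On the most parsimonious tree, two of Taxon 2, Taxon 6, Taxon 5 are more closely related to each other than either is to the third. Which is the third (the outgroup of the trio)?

Character polarity is set by the outgroup: the derived state is whichever differs from the outgroup's state, so for I, V the derived state is '-', and for the remaining characters it is '+'.
I: derived state '-' in Taxon 5 and Taxon 9 only — synapomorphy for {Taxon 5, Taxon 9}.
II (derived state '+') is shared by all ingroup taxa — unites the whole ingroup.
III (derived state '+') is unique to Taxon 5 (autapomorphy; uninformative for grouping).
IV: derived state '+' in Taxon 2 and Taxon 7 only — synapomorphy for {Taxon 2, Taxon 7}.
V (derived state '-') is unique to Taxon 2 (autapomorphy; uninformative for grouping).
VI (derived state '+') is shared by Taxon 5, Taxon 6, and Taxon 9 — a synapomorphy uniting that clade.
Most parsimonious ingroup topology: ((Taxon 7,Taxon 2),((Taxon 5,Taxon 9),Taxon 6)).
Taxon 6 and Taxon 5 share a more recent common ancestor with each other than either does with Taxon 2, so Taxon 2 is the least closely related of the three.

Taxon 2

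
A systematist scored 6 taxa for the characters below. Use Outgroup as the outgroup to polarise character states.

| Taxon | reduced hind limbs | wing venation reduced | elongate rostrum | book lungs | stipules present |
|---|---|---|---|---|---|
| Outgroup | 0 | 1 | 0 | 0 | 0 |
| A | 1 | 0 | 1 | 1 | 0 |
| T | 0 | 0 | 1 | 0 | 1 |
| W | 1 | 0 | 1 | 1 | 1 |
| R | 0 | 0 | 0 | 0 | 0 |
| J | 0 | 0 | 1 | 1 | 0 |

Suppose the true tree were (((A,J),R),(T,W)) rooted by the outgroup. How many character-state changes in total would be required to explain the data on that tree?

8

Map each character onto (((A,J),R),(T,W)) (rooted by Outgroup) and count the minimum state changes it requires (Fitch parsimony):
reduced hind limbs: 2; wing venation reduced: 1; elongate rostrum: 2; book lungs: 2; stipules present: 1.
Total tree length = 8.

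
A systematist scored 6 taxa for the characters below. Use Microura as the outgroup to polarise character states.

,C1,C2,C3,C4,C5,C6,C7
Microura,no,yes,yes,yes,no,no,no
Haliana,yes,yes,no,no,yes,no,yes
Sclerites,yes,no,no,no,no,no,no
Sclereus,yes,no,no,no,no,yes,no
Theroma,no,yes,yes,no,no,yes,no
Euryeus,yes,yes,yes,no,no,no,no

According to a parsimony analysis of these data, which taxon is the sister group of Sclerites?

Sclereus

Character polarity is set by the outgroup: the derived state is whichever differs from the outgroup's state, so for C2, C3, C4 the derived state is 'no', and for the remaining characters it is 'yes'.
C1: derived state 'yes' in Euryeus, Haliana, Sclereus, and Sclerites only — synapomorphy for {Euryeus, Haliana, Sclereus, Sclerites}.
Only Sclereus and Sclerites show the derived state 'no' for C2, supporting them as a clade.
C3: derived state 'no' in Haliana, Sclereus, and Sclerites only — synapomorphy for {Haliana, Sclereus, Sclerites}.
All ingroup taxa share the derived state 'no' for C4; it defines the ingroup but does not resolve relationships within it.
C5 (derived state 'yes') is unique to Haliana (autapomorphy; uninformative for grouping).
C6 (state 'yes') occurs in Sclereus and Theroma but conflicts with the nesting implied by the other characters — most parsimoniously interpreted as homoplasy.
C7 (derived state 'yes') is unique to Haliana (autapomorphy; uninformative for grouping).
Most parsimonious ingroup topology: (((Haliana,(Sclerites,Sclereus)),Euryeus),Theroma).
Sclerites and Sclereus form a cherry on this tree, so they are sister taxa.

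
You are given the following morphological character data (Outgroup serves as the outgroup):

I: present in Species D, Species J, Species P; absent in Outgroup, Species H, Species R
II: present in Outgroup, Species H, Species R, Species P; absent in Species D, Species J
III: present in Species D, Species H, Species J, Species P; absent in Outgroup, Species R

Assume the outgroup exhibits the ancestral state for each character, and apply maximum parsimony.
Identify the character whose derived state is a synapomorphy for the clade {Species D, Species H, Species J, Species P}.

Character polarity is set by the outgroup: the derived state is whichever differs from the outgroup's state, so for II the derived state is 'absent', and for the remaining characters it is 'present'.
I: derived state 'present' in Species D, Species J, and Species P only — synapomorphy for {Species D, Species J, Species P}.
Only Species D and Species J show the derived state 'absent' for II, supporting them as a clade.
III: derived state 'present' in Species D, Species H, Species J, and Species P only — synapomorphy for {Species D, Species H, Species J, Species P}.
Most parsimonious ingroup topology: ((((Species D,Species J),Species P),Species H),Species R).
The clade {Species D, Species H, Species J, Species P} is supported by III: its derived state 'present' occurs in exactly those taxa and in no other taxon (including the outgroup).

III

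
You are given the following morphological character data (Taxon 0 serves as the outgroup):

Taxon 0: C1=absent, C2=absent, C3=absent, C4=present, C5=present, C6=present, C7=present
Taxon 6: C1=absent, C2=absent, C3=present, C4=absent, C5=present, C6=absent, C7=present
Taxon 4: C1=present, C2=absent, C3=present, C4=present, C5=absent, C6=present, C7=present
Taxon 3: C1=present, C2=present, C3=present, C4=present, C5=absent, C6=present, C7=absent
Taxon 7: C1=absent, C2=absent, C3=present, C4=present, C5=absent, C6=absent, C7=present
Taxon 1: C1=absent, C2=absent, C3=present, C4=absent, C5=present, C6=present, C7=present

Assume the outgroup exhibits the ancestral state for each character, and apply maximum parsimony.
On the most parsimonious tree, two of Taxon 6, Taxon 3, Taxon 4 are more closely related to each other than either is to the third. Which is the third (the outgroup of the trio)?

Taxon 6

Character polarity is set by the outgroup: the derived state is whichever differs from the outgroup's state, so for C4, C5, C6, C7 the derived state is 'absent', and for the remaining characters it is 'present'.
C1: derived state 'present' in Taxon 3 and Taxon 4 only — synapomorphy for {Taxon 3, Taxon 4}.
C2 (derived state 'present') is unique to Taxon 3 (autapomorphy; uninformative for grouping).
All ingroup taxa share the derived state 'present' for C3; it defines the ingroup but does not resolve relationships within it.
C4 (derived state 'absent') is shared by Taxon 1 and Taxon 6 — a synapomorphy uniting that clade.
Only Taxon 3, Taxon 4, and Taxon 7 show the derived state 'absent' for C5, supporting them as a clade.
C6 groups Taxon 6 and Taxon 7, which is incompatible with the clades supported by the remaining characters; treating it as convergent (homoplasy) costs fewer steps than any alternative tree.
C7 (derived state 'absent') is unique to Taxon 3 (autapomorphy; uninformative for grouping).
Most parsimonious ingroup topology: ((Taxon 6,Taxon 1),((Taxon 4,Taxon 3),Taxon 7)).
Taxon 4 and Taxon 3 share a more recent common ancestor with each other than either does with Taxon 6, so Taxon 6 is the least closely related of the three.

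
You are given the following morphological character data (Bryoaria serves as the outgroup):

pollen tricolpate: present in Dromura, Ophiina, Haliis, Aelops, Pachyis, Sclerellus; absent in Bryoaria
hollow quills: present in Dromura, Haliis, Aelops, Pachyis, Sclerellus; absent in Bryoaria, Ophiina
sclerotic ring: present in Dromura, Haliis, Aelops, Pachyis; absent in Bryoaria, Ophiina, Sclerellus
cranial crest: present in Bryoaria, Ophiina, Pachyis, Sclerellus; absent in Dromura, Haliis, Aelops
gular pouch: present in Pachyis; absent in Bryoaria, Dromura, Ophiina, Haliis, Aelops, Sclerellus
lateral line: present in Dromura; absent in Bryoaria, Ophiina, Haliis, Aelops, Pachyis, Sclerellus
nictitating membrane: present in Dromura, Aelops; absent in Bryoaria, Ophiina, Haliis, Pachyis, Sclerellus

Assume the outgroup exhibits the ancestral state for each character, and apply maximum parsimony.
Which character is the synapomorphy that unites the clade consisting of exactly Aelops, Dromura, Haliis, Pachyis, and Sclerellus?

hollow quills

Character polarity is set by the outgroup: the derived state is whichever differs from the outgroup's state, so for cranial crest the derived state is 'absent', and for the remaining characters it is 'present'.
All ingroup taxa share the derived state 'present' for pollen tricolpate; it defines the ingroup but does not resolve relationships within it.
hollow quills (derived state 'present') is shared by Aelops, Dromura, Haliis, Pachyis, and Sclerellus — a synapomorphy uniting that clade.
sclerotic ring (derived state 'present') is shared by Aelops, Dromura, Haliis, and Pachyis — a synapomorphy uniting that clade.
cranial crest (derived state 'absent') is shared by Aelops, Dromura, and Haliis — a synapomorphy uniting that clade.
gular pouch: derived state 'present' in Pachyis only — an autapomorphy, so it tells us nothing about relationships among taxa.
lateral line (derived state 'present') is unique to Dromura (autapomorphy; uninformative for grouping).
nictitating membrane (derived state 'present') is shared by Aelops and Dromura — a synapomorphy uniting that clade.
Most parsimonious ingroup topology: (((((Dromura,Aelops),Haliis),Pachyis),Sclerellus),Ophiina).
The clade {Aelops, Dromura, Haliis, Pachyis, Sclerellus} is supported by hollow quills: its derived state 'present' occurs in exactly those taxa and in no other taxon (including the outgroup).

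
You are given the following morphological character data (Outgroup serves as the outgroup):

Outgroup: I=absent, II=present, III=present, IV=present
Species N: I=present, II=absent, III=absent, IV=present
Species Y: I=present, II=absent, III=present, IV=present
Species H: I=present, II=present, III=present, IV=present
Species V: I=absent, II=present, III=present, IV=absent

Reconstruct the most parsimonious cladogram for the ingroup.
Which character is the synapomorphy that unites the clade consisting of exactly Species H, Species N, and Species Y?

I

Character polarity is set by the outgroup: the derived state is whichever differs from the outgroup's state, so for II, III, IV the derived state is 'absent', and for the remaining characters it is 'present'.
Only Species H, Species N, and Species Y show the derived state 'present' for I, supporting them as a clade.
II (derived state 'absent') is shared by Species N and Species Y — a synapomorphy uniting that clade.
III (derived state 'absent') is unique to Species N (autapomorphy; uninformative for grouping).
IV: derived state 'absent' in Species V only — an autapomorphy, so it tells us nothing about relationships among taxa.
Most parsimonious ingroup topology: (((Species N,Species Y),Species H),Species V).
The clade {Species H, Species N, Species Y} is supported by I: its derived state 'present' occurs in exactly those taxa and in no other taxon (including the outgroup).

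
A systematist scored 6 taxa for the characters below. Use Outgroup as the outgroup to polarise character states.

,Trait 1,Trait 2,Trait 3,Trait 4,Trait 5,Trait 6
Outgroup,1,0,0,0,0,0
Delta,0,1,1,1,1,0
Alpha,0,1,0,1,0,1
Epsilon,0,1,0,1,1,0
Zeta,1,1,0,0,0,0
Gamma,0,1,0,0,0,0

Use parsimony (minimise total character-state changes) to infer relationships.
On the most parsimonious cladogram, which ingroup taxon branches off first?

Character polarity is set by the outgroup: the derived state is whichever differs from the outgroup's state, so for Trait 1 the derived state is '0', and for the remaining characters it is '1'.
Trait 1 (derived state '0') is shared by Alpha, Delta, Epsilon, and Gamma — a synapomorphy uniting that clade.
All ingroup taxa share the derived state '1' for Trait 2; it defines the ingroup but does not resolve relationships within it.
Trait 3: derived state '1' in Delta only — an autapomorphy, so it tells us nothing about relationships among taxa.
Trait 4: derived state '1' in Alpha, Delta, and Epsilon only — synapomorphy for {Alpha, Delta, Epsilon}.
Trait 5 (derived state '1') is shared by Delta and Epsilon — a synapomorphy uniting that clade.
Trait 6 (derived state '1') is unique to Alpha (autapomorphy; uninformative for grouping).
Most parsimonious ingroup topology: ((((Delta,Epsilon),Alpha),Gamma),Zeta).
Zeta is sister to the clade containing all other ingroup taxa, so it is the earliest-diverging (most basal) ingroup lineage.

Zeta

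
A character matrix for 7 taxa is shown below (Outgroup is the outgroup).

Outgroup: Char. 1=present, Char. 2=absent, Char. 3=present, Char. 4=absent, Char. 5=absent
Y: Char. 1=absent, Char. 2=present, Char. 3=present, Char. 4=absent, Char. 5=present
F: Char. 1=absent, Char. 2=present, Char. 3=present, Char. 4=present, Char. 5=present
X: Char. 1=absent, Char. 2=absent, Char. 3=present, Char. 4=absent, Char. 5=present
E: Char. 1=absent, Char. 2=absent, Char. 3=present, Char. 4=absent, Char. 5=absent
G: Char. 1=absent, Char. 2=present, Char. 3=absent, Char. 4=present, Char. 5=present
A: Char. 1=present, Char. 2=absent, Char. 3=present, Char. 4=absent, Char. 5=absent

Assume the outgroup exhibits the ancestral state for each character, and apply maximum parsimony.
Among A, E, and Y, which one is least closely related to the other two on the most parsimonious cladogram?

Character polarity is set by the outgroup: the derived state is whichever differs from the outgroup's state, so for Char. 1, Char. 3 the derived state is 'absent', and for the remaining characters it is 'present'.
Only E, F, G, X, and Y show the derived state 'absent' for Char. 1, supporting them as a clade.
Char. 2: derived state 'present' in F, G, and Y only — synapomorphy for {F, G, Y}.
Char. 3 (derived state 'absent') is unique to G (autapomorphy; uninformative for grouping).
Char. 4: derived state 'present' in F and G only — synapomorphy for {F, G}.
Only F, G, X, and Y show the derived state 'present' for Char. 5, supporting them as a clade.
Most parsimonious ingroup topology: ((((Y,(F,G)),X),E),A).
Y and E share a more recent common ancestor with each other than either does with A, so A is the least closely related of the three.

A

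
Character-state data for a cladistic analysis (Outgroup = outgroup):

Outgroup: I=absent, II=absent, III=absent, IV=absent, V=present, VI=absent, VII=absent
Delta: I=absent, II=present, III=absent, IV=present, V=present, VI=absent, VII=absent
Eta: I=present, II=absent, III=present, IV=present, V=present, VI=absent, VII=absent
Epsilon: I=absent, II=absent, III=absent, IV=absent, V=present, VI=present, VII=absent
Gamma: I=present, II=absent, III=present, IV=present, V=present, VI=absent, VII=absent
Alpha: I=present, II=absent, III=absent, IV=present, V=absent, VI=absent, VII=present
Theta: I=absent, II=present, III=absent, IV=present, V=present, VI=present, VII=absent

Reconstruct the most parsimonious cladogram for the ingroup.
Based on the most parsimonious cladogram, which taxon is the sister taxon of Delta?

Theta

Character polarity is set by the outgroup: the derived state is whichever differs from the outgroup's state, so for V the derived state is 'absent', and for the remaining characters it is 'present'.
Only Alpha, Eta, and Gamma show the derived state 'present' for I, supporting them as a clade.
II: derived state 'present' in Delta and Theta only — synapomorphy for {Delta, Theta}.
Only Eta and Gamma show the derived state 'present' for III, supporting them as a clade.
IV: derived state 'present' in Alpha, Delta, Eta, Gamma, and Theta only — synapomorphy for {Alpha, Delta, Eta, Gamma, Theta}.
V: derived state 'absent' in Alpha only — an autapomorphy, so it tells us nothing about relationships among taxa.
VI groups Epsilon and Theta, which is incompatible with the clades supported by the remaining characters; treating it as convergent (homoplasy) costs fewer steps than any alternative tree.
VII (derived state 'present') is unique to Alpha (autapomorphy; uninformative for grouping).
Most parsimonious ingroup topology: (((Delta,Theta),((Eta,Gamma),Alpha)),Epsilon).
Delta and Theta form a cherry on this tree, so they are sister taxa.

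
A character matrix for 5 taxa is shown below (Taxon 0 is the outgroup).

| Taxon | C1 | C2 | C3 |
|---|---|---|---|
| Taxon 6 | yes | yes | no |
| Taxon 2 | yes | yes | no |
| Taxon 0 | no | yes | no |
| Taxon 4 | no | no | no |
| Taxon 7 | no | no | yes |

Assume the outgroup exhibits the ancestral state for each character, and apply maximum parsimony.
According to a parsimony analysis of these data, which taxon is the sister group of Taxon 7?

Character polarity is set by the outgroup: the derived state is whichever differs from the outgroup's state, so for C2 the derived state is 'no', and for the remaining characters it is 'yes'.
C1: derived state 'yes' in Taxon 2 and Taxon 6 only — synapomorphy for {Taxon 2, Taxon 6}.
Only Taxon 4 and Taxon 7 show the derived state 'no' for C2, supporting them as a clade.
C3 (derived state 'yes') is unique to Taxon 7 (autapomorphy; uninformative for grouping).
Most parsimonious ingroup topology: ((Taxon 2,Taxon 6),(Taxon 4,Taxon 7)).
Taxon 7 and Taxon 4 form a cherry on this tree, so they are sister taxa.

Taxon 4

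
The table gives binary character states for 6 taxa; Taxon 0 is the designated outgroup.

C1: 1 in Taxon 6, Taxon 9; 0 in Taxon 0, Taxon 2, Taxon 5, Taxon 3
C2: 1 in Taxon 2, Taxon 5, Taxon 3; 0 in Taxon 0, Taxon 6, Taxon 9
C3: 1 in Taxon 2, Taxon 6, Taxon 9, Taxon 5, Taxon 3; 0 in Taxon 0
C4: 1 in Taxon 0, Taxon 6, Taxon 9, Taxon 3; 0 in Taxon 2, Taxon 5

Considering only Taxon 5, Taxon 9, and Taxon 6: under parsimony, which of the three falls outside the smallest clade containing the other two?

Taxon 5

Character polarity is set by the outgroup: the derived state is whichever differs from the outgroup's state, so for C4 the derived state is '0', and for the remaining characters it is '1'.
Only Taxon 6 and Taxon 9 show the derived state '1' for C1, supporting them as a clade.
C2 (derived state '1') is shared by Taxon 2, Taxon 3, and Taxon 5 — a synapomorphy uniting that clade.
All ingroup taxa share the derived state '1' for C3; it defines the ingroup but does not resolve relationships within it.
Only Taxon 2 and Taxon 5 show the derived state '0' for C4, supporting them as a clade.
Most parsimonious ingroup topology: (((Taxon 2,Taxon 5),Taxon 3),(Taxon 6,Taxon 9)).
Taxon 6 and Taxon 9 share a more recent common ancestor with each other than either does with Taxon 5, so Taxon 5 is the least closely related of the three.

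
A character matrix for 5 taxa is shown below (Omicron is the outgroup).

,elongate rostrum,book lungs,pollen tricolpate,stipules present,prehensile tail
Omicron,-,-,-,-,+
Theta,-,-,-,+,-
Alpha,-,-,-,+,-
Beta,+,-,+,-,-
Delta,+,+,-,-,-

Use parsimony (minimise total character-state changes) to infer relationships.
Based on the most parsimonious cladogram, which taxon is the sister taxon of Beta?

Character polarity is set by the outgroup: the derived state is whichever differs from the outgroup's state, so for prehensile tail the derived state is '-', and for the remaining characters it is '+'.
elongate rostrum: derived state '+' in Beta and Delta only — synapomorphy for {Beta, Delta}.
book lungs (derived state '+') is unique to Delta (autapomorphy; uninformative for grouping).
pollen tricolpate: derived state '+' in Beta only — an autapomorphy, so it tells us nothing about relationships among taxa.
Only Alpha and Theta show the derived state '+' for stipules present, supporting them as a clade.
All ingroup taxa share the derived state '-' for prehensile tail; it defines the ingroup but does not resolve relationships within it.
Most parsimonious ingroup topology: ((Theta,Alpha),(Beta,Delta)).
Beta and Delta form a cherry on this tree, so they are sister taxa.

Delta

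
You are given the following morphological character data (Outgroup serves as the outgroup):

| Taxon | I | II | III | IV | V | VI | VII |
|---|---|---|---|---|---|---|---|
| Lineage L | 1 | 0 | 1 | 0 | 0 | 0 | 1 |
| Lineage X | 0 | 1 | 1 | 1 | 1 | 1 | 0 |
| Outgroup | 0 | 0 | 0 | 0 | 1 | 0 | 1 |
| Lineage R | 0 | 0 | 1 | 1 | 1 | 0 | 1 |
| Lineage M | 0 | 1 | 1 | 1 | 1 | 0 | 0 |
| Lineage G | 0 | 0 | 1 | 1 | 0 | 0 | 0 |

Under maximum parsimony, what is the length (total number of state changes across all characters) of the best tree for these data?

Character polarity is set by the outgroup: the derived state is whichever differs from the outgroup's state, so for V, VII the derived state is '0', and for the remaining characters it is '1'.
I (derived state '1') is unique to Lineage L (autapomorphy; uninformative for grouping).
Only Lineage M and Lineage X show the derived state '1' for II, supporting them as a clade.
III (derived state '1') is shared by all ingroup taxa — unites the whole ingroup.
IV: derived state '1' in Lineage G, Lineage M, Lineage R, and Lineage X only — synapomorphy for {Lineage G, Lineage M, Lineage R, Lineage X}.
V (state '0') occurs in Lineage G and Lineage L but conflicts with the nesting implied by the other characters — most parsimoniously interpreted as homoplasy.
VI (derived state '1') is unique to Lineage X (autapomorphy; uninformative for grouping).
VII (derived state '0') is shared by Lineage G, Lineage M, and Lineage X — a synapomorphy uniting that clade.
Most parsimonious ingroup topology: (((Lineage G,(Lineage M,Lineage X)),Lineage R),Lineage L).
Changes per character on this tree: I: 1; II: 1; III: 1; IV: 1; V: 2; VI: 1; VII: 1.
Total = 8.

8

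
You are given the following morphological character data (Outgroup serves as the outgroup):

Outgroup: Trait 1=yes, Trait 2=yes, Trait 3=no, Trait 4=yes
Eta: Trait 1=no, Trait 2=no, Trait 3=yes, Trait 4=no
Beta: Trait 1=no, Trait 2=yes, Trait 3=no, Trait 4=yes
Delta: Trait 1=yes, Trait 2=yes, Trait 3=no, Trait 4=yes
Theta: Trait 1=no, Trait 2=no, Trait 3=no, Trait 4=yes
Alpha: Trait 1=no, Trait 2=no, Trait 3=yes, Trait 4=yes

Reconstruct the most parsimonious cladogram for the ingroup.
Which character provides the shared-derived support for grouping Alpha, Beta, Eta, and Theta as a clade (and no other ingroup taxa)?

Trait 1

Character polarity is set by the outgroup: the derived state is whichever differs from the outgroup's state, so for Trait 1, Trait 2, Trait 4 the derived state is 'no', and for the remaining characters it is 'yes'.
Trait 1: derived state 'no' in Alpha, Beta, Eta, and Theta only — synapomorphy for {Alpha, Beta, Eta, Theta}.
Trait 2 (derived state 'no') is shared by Alpha, Eta, and Theta — a synapomorphy uniting that clade.
Trait 3 (derived state 'yes') is shared by Alpha and Eta — a synapomorphy uniting that clade.
Trait 4 (derived state 'no') is unique to Eta (autapomorphy; uninformative for grouping).
Most parsimonious ingroup topology: ((((Eta,Alpha),Theta),Beta),Delta).
The clade {Alpha, Beta, Eta, Theta} is supported by Trait 1: its derived state 'no' occurs in exactly those taxa and in no other taxon (including the outgroup).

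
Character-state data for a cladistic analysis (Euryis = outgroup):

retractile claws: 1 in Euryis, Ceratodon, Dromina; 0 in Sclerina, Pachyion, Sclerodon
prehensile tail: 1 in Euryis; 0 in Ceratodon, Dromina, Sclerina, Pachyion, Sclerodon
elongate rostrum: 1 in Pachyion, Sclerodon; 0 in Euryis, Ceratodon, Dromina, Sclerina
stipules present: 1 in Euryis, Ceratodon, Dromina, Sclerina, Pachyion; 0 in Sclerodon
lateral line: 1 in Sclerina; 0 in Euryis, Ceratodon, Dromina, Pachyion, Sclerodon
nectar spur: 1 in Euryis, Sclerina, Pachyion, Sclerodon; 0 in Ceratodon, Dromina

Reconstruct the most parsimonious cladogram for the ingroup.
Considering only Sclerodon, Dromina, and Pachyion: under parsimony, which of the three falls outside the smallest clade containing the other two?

Dromina

Character polarity is set by the outgroup: the derived state is whichever differs from the outgroup's state, so for retractile claws, prehensile tail, stipules present, nectar spur the derived state is '0', and for the remaining characters it is '1'.
retractile claws (derived state '0') is shared by Pachyion, Sclerina, and Sclerodon — a synapomorphy uniting that clade.
All ingroup taxa share the derived state '0' for prehensile tail; it defines the ingroup but does not resolve relationships within it.
Only Pachyion and Sclerodon show the derived state '1' for elongate rostrum, supporting them as a clade.
stipules present: derived state '0' in Sclerodon only — an autapomorphy, so it tells us nothing about relationships among taxa.
lateral line (derived state '1') is unique to Sclerina (autapomorphy; uninformative for grouping).
nectar spur (derived state '0') is shared by Ceratodon and Dromina — a synapomorphy uniting that clade.
Most parsimonious ingroup topology: ((Ceratodon,Dromina),(Sclerina,(Pachyion,Sclerodon))).
Pachyion and Sclerodon share a more recent common ancestor with each other than either does with Dromina, so Dromina is the least closely related of the three.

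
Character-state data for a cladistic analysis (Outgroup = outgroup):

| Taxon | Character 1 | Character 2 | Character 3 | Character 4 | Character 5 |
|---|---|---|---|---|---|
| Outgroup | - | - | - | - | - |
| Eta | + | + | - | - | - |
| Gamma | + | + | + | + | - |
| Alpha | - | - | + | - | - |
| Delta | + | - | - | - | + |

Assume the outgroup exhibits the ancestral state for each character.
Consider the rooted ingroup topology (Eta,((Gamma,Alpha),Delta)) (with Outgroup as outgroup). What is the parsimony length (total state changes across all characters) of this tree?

Map each character onto (Eta,((Gamma,Alpha),Delta)) (rooted by Outgroup) and count the minimum state changes it requires (Fitch parsimony):
Character 1: 2; Character 2: 2; Character 3: 1; Character 4: 1; Character 5: 1.
Total tree length = 7.

7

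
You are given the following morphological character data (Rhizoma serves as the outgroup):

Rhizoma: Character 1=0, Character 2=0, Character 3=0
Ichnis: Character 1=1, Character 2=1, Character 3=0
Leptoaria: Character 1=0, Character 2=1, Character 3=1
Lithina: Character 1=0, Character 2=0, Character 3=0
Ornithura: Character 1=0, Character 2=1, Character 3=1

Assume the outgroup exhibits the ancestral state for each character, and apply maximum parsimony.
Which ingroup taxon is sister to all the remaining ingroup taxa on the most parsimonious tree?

The outgroup has state '0' for every character, so '1' is the derived state throughout.
Character 1 (derived state '1') is unique to Ichnis (autapomorphy; uninformative for grouping).
Character 2: derived state '1' in Ichnis, Leptoaria, and Ornithura only — synapomorphy for {Ichnis, Leptoaria, Ornithura}.
Character 3: derived state '1' in Leptoaria and Ornithura only — synapomorphy for {Leptoaria, Ornithura}.
Most parsimonious ingroup topology: ((Ichnis,(Leptoaria,Ornithura)),Lithina).
Lithina is sister to the clade containing all other ingroup taxa, so it is the earliest-diverging (most basal) ingroup lineage.

Lithina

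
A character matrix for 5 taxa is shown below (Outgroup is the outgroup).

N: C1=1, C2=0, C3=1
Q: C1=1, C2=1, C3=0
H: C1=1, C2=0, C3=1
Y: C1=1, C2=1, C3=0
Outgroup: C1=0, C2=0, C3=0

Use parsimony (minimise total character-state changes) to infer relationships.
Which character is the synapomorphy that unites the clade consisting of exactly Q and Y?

The outgroup has state '0' for every character, so '1' is the derived state throughout.
C1 (derived state '1') is shared by all ingroup taxa — unites the whole ingroup.
C2 (derived state '1') is shared by Q and Y — a synapomorphy uniting that clade.
C3: derived state '1' in H and N only — synapomorphy for {H, N}.
Most parsimonious ingroup topology: ((Y,Q),(H,N)).
The clade {Q, Y} is supported by C2: its derived state '1' occurs in exactly those taxa and in no other taxon (including the outgroup).

C2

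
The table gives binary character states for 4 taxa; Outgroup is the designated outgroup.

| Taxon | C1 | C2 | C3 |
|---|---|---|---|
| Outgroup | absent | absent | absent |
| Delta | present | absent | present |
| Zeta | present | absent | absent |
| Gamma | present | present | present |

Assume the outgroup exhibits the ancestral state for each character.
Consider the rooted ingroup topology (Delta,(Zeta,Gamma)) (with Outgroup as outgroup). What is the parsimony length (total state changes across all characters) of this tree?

Map each character onto (Delta,(Zeta,Gamma)) (rooted by Outgroup) and count the minimum state changes it requires (Fitch parsimony):
C1: 1; C2: 1; C3: 2.
Total tree length = 4.

4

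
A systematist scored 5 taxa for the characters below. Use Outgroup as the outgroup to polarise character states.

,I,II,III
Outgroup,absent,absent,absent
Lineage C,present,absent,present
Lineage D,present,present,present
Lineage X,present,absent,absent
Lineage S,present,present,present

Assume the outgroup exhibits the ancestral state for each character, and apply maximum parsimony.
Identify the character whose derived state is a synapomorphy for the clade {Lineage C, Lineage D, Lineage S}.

III

The outgroup has state 'absent' for every character, so 'present' is the derived state throughout.
All ingroup taxa share the derived state 'present' for I; it defines the ingroup but does not resolve relationships within it.
II: derived state 'present' in Lineage D and Lineage S only — synapomorphy for {Lineage D, Lineage S}.
III (derived state 'present') is shared by Lineage C, Lineage D, and Lineage S — a synapomorphy uniting that clade.
Most parsimonious ingroup topology: ((Lineage C,(Lineage D,Lineage S)),Lineage X).
The clade {Lineage C, Lineage D, Lineage S} is supported by III: its derived state 'present' occurs in exactly those taxa and in no other taxon (including the outgroup).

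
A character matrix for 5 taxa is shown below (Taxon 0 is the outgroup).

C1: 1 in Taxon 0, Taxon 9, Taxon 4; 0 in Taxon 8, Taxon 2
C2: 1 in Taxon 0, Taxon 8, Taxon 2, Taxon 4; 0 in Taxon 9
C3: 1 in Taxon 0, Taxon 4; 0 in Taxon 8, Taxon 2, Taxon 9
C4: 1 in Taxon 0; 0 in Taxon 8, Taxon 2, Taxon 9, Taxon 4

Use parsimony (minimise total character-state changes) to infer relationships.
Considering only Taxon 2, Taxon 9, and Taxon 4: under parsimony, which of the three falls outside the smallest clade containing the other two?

The outgroup has state '1' for every character, so '0' is the derived state throughout.
C1: derived state '0' in Taxon 2 and Taxon 8 only — synapomorphy for {Taxon 2, Taxon 8}.
C2 (derived state '0') is unique to Taxon 9 (autapomorphy; uninformative for grouping).
Only Taxon 2, Taxon 8, and Taxon 9 show the derived state '0' for C3, supporting them as a clade.
All ingroup taxa share the derived state '0' for C4; it defines the ingroup but does not resolve relationships within it.
Most parsimonious ingroup topology: (((Taxon 8,Taxon 2),Taxon 9),Taxon 4).
Taxon 9 and Taxon 2 share a more recent common ancestor with each other than either does with Taxon 4, so Taxon 4 is the least closely related of the three.

Taxon 4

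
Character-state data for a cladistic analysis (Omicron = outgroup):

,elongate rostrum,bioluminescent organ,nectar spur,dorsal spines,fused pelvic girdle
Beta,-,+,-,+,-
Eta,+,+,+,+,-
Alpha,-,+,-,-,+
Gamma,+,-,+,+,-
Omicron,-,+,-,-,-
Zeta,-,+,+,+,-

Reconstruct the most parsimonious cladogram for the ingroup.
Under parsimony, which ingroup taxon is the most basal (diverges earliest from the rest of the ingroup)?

Alpha

Character polarity is set by the outgroup: the derived state is whichever differs from the outgroup's state, so for bioluminescent organ the derived state is '-', and for the remaining characters it is '+'.
elongate rostrum: derived state '+' in Eta and Gamma only — synapomorphy for {Eta, Gamma}.
bioluminescent organ (derived state '-') is unique to Gamma (autapomorphy; uninformative for grouping).
nectar spur (derived state '+') is shared by Eta, Gamma, and Zeta — a synapomorphy uniting that clade.
Only Beta, Eta, Gamma, and Zeta show the derived state '+' for dorsal spines, supporting them as a clade.
fused pelvic girdle: derived state '+' in Alpha only — an autapomorphy, so it tells us nothing about relationships among taxa.
Most parsimonious ingroup topology: (((Zeta,(Gamma,Eta)),Beta),Alpha).
Alpha is sister to the clade containing all other ingroup taxa, so it is the earliest-diverging (most basal) ingroup lineage.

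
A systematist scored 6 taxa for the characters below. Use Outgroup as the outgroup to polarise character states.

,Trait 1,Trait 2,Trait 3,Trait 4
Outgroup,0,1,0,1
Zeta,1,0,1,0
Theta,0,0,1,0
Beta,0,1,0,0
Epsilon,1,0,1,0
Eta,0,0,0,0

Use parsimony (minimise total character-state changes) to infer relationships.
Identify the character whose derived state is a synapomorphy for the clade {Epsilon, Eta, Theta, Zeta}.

Character polarity is set by the outgroup: the derived state is whichever differs from the outgroup's state, so for Trait 2, Trait 4 the derived state is '0', and for the remaining characters it is '1'.
Only Epsilon and Zeta show the derived state '1' for Trait 1, supporting them as a clade.
Trait 2: derived state '0' in Epsilon, Eta, Theta, and Zeta only — synapomorphy for {Epsilon, Eta, Theta, Zeta}.
Only Epsilon, Theta, and Zeta show the derived state '1' for Trait 3, supporting them as a clade.
All ingroup taxa share the derived state '0' for Trait 4; it defines the ingroup but does not resolve relationships within it.
Most parsimonious ingroup topology: ((((Zeta,Epsilon),Theta),Eta),Beta).
The clade {Epsilon, Eta, Theta, Zeta} is supported by Trait 2: its derived state '0' occurs in exactly those taxa and in no other taxon (including the outgroup).

Trait 2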